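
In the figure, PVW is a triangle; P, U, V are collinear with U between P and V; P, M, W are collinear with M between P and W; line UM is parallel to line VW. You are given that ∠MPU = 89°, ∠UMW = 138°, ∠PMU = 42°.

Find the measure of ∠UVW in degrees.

∠UVW = 49°

1. ∠MUP = 49°  [△PUM]
2. ∠MUV = 131°  [linear pair at U on PV]
3. ∠UVW = 49°  [UM∥VW, co-interior at V–U]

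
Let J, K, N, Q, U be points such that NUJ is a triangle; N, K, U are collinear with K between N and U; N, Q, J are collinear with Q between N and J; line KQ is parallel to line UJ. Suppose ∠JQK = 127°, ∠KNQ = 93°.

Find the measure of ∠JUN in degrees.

∠JUN = 34°

1. ∠KQN = 53°  [linear pair at Q on NJ]
2. ∠NKQ = 34°  [△NKQ]
3. ∠JUN = 34°  [KQ∥UJ, corresponding at K]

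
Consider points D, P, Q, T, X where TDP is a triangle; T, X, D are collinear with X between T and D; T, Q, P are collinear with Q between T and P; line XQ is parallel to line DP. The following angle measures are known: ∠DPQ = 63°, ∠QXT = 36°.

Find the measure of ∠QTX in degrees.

∠QTX = 81°

1. ∠DPT = 63°  [Q on ray PT]
2. ∠PDT = 36°  [XQ∥DP, corresponding at X]
3. ∠DTP = 81°  [△TDP]
4. ∠QTX = 81°  [X on TD, Q on TP]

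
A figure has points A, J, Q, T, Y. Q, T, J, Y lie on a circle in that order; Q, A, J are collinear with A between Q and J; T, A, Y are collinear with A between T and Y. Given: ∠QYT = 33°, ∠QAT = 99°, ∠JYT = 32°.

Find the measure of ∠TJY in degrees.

1. ∠QJT = 33°  [same arc QT]
2. ∠JAT = 81°  [linear pair at A on QJ]
3. ∠JTY = 66°  [△TAJ]
4. ∠TJY = 82°  [△TJY]

∠TJY = 82°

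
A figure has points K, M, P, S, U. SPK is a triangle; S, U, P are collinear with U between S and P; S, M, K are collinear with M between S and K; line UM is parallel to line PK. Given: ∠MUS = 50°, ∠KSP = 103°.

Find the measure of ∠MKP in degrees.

1. ∠KPS = 50°  [UM∥PK, corresponding at U]
2. ∠PKS = 27°  [△SPK]
3. ∠MKP = 27°  [M on ray KS]

∠MKP = 27°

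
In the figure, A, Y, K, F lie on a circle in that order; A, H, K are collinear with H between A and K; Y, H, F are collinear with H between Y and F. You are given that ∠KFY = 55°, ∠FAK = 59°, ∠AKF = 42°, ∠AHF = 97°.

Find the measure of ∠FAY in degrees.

1. ∠AFY = 24°  [△AHF]
2. ∠AYF = 42°  [same arc AF]
3. ∠FAY = 114°  [△AYF]

∠FAY = 114°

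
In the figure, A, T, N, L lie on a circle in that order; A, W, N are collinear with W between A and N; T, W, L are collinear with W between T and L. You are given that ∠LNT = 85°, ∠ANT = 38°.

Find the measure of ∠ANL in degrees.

1. ∠LAT = 95°  [cyclic ATNL, opposite ∠A+∠N]
2. ∠ALT = 38°  [same arc AT]
3. ∠ATL = 47°  [△ATL]
4. ∠ANL = 47°  [same arc AL]

∠ANL = 47°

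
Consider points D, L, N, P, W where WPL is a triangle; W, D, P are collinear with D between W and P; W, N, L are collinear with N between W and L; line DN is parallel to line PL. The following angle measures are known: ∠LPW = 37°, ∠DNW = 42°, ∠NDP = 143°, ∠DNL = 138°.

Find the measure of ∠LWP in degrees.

1. ∠NDW = 37°  [DN∥PL, corresponding at D]
2. ∠DWN = 101°  [△WDN]
3. ∠LWP = 101°  [D on WP, N on WL]

∠LWP = 101°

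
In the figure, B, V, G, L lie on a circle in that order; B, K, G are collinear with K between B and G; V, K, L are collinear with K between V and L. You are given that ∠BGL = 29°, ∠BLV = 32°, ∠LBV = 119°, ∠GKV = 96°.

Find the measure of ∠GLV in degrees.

∠GLV = 67°

1. ∠BGV = 32°  [same arc BV]
2. ∠LGV = 61°  [cyclic BVGL, opposite ∠B+∠G]
3. ∠GVL = 52°  [△VKG]
4. ∠GLV = 67°  [△VGL]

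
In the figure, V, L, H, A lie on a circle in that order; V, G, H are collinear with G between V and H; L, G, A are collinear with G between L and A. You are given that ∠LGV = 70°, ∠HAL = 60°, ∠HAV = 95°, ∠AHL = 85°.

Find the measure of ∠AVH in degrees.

∠AVH = 35°

1. ∠AGH = 70°  [vertical angles at G]
2. ∠AHV = 50°  [△HGA]
3. ∠AVH = 35°  [△VHA]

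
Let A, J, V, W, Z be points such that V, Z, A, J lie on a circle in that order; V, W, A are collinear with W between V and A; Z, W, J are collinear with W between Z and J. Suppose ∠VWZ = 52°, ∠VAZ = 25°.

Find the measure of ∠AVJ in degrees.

∠AVJ = 27°

1. ∠AWJ = 52°  [vertical angles at W]
2. ∠VJZ = 25°  [same arc VZ]
3. ∠JWV = 128°  [linear pair at W on VA]
4. ∠AVJ = 27°  [△VWJ]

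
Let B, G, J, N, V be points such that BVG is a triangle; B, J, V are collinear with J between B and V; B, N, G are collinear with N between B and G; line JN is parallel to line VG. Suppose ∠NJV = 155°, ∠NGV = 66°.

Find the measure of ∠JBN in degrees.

∠JBN = 89°

1. ∠BJN = 25°  [linear pair at J on BV]
2. ∠BGV = 66°  [N on ray GB]
3. ∠BVG = 25°  [JN∥VG, corresponding at J]
4. ∠GBV = 89°  [△BVG]
5. ∠JBN = 89°  [J on BV, N on BG]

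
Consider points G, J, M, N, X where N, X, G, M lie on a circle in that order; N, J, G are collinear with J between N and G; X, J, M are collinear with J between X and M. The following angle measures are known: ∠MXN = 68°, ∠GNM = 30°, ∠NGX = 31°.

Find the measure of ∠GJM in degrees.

1. ∠NMX = 31°  [same arc NX]
2. ∠MJN = 119°  [△NJM]
3. ∠GJM = 61°  [linear pair at J on NG]

∠GJM = 61°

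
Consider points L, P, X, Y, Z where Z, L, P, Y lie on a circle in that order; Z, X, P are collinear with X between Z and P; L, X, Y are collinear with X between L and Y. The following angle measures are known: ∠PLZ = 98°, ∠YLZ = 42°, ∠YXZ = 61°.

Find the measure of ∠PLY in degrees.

∠PLY = 56°

1. ∠PYZ = 82°  [cyclic ZLPY, opposite ∠L+∠Y]
2. ∠YPZ = 42°  [same arc ZY]
3. ∠PZY = 56°  [△ZPY]
4. ∠PLY = 56°  [same arc PY]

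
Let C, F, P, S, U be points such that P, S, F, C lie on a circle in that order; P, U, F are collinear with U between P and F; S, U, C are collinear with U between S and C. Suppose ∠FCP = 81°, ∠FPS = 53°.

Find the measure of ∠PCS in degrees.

1. ∠FSP = 99°  [cyclic PSFC, opposite ∠S+∠C]
2. ∠PFS = 28°  [△PSF]
3. ∠PCS = 28°  [same arc PS]

∠PCS = 28°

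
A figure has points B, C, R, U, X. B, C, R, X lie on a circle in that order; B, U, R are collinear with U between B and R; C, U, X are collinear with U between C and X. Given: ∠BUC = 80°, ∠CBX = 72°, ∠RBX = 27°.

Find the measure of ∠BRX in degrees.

1. ∠RUX = 80°  [vertical angles at U]
2. ∠CRX = 108°  [cyclic BCRX, opposite ∠B+∠R]
3. ∠RCX = 27°  [same arc RX]
4. ∠CXR = 45°  [△CRX]
5. ∠BRX = 55°  [△RUX]

∠BRX = 55°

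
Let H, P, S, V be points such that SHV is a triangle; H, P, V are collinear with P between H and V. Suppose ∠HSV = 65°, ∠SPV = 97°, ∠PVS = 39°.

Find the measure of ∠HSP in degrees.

1. ∠HPS = 83°  [linear pair at P on HV]
2. ∠HVS = 39°  [P on ray VH]
3. ∠SHV = 76°  [△SHV]
4. ∠PHS = 76°  [P on ray HV]
5. ∠HSP = 21°  [△SHP]

∠HSP = 21°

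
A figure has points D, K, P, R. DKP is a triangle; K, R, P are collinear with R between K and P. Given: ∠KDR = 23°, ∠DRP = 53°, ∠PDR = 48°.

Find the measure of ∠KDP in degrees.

1. ∠DPR = 79°  [△DRP]
2. ∠DRK = 127°  [linear pair at R on KP]
3. ∠DPK = 79°  [R on ray PK]
4. ∠DKR = 30°  [△DKR]
5. ∠DKP = 30°  [R on ray KP]
6. ∠KDP = 71°  [△DKP]

∠KDP = 71°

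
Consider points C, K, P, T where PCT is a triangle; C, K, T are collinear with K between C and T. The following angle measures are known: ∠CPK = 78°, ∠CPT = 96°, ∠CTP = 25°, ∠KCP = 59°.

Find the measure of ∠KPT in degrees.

∠KPT = 18°

1. ∠CKP = 43°  [△PCK]
2. ∠KTP = 25°  [K on ray TC]
3. ∠PKT = 137°  [linear pair at K on CT]
4. ∠KPT = 18°  [△PKT]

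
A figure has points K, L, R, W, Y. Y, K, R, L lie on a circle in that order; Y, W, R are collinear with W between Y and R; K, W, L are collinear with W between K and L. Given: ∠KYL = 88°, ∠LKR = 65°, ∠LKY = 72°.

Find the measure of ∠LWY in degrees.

1. ∠KLY = 20°  [△YKL]
2. ∠LYR = 65°  [same arc RL]
3. ∠LWY = 95°  [△YWL]

∠LWY = 95°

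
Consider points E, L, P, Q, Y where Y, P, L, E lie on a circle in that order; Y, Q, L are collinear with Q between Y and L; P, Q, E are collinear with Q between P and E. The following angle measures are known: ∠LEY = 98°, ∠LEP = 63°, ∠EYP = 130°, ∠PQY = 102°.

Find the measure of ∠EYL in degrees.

∠EYL = 67°

1. ∠ELP = 50°  [cyclic YPLE, opposite ∠Y+∠L]
2. ∠EPL = 67°  [△PLE]
3. ∠EYL = 67°  [same arc LE]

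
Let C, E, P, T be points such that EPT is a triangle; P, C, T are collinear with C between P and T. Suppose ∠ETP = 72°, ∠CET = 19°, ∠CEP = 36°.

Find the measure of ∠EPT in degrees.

∠EPT = 53°

1. ∠CTE = 72°  [C on ray TP]
2. ∠ECT = 89°  [△ECT]
3. ∠ECP = 91°  [linear pair at C on PT]
4. ∠CPE = 53°  [△EPC]
5. ∠EPT = 53°  [C on ray PT]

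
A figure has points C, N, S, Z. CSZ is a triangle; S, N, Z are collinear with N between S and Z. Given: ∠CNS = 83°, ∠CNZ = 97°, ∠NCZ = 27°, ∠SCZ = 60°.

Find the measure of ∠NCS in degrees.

1. ∠CZN = 56°  [△CNZ]
2. ∠CZS = 56°  [N on ray ZS]
3. ∠CSZ = 64°  [△CSZ]
4. ∠CSN = 64°  [N on ray SZ]
5. ∠NCS = 33°  [△CSN]

∠NCS = 33°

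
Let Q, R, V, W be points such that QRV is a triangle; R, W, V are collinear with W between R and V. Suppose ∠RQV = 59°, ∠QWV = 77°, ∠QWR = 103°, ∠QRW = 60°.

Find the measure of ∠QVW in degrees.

∠QVW = 61°

1. ∠QRV = 60°  [W on ray RV]
2. ∠QVR = 61°  [△QRV]
3. ∠QVW = 61°  [W on ray VR]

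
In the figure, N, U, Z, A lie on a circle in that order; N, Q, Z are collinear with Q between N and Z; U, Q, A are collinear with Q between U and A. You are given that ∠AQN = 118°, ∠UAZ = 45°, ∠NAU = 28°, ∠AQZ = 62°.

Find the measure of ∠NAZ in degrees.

∠NAZ = 73°

1. ∠ANZ = 34°  [△NQA]
2. ∠AZN = 73°  [△ZQA]
3. ∠NAZ = 73°  [△NZA]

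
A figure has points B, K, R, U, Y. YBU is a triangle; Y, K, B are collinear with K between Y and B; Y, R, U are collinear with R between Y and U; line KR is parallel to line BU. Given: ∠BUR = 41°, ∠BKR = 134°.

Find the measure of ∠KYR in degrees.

1. ∠BUY = 41°  [R on ray UY]
2. ∠RKY = 46°  [linear pair at K on YB]
3. ∠KRY = 41°  [KR∥BU, corresponding at R]
4. ∠KYR = 93°  [△YKR]

∠KYR = 93°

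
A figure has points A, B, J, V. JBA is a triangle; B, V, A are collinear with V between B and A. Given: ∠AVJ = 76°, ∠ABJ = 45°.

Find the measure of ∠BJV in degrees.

∠BJV = 31°

1. ∠BVJ = 104°  [linear pair at V on BA]
2. ∠JBV = 45°  [V on ray BA]
3. ∠BJV = 31°  [△JBV]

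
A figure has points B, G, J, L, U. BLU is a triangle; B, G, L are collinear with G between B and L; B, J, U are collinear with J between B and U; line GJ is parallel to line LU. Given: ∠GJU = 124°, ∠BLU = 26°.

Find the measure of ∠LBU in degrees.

1. ∠BJG = 56°  [linear pair at J on BU]
2. ∠BGJ = 26°  [GJ∥LU, corresponding at G]
3. ∠GBJ = 98°  [△BGJ]
4. ∠LBU = 98°  [G on BL, J on BU]

∠LBU = 98°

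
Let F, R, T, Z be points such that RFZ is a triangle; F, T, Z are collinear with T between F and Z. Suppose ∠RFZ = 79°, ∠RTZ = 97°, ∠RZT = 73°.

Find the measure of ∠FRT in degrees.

∠FRT = 18°

1. ∠RFT = 79°  [T on ray FZ]
2. ∠FTR = 83°  [linear pair at T on FZ]
3. ∠FRT = 18°  [△RFT]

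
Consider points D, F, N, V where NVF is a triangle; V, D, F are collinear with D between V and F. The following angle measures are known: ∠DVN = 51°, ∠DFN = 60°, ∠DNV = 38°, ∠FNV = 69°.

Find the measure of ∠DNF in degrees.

∠DNF = 31°

1. ∠NDV = 91°  [△NVD]
2. ∠FDN = 89°  [linear pair at D on VF]
3. ∠DNF = 31°  [△NDF]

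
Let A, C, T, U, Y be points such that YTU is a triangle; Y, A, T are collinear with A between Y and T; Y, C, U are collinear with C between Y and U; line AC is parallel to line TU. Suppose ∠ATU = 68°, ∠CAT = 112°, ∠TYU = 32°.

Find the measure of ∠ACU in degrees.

∠ACU = 100°

1. ∠CAY = 68°  [linear pair at A on YT]
2. ∠AYC = 32°  [A on YT, C on YU]
3. ∠ACY = 80°  [△YAC]
4. ∠ACU = 100°  [linear pair at C on YU]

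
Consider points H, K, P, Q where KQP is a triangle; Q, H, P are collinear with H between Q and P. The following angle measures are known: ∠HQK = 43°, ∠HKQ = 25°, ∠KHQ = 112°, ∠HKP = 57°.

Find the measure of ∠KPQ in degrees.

1. ∠KHP = 68°  [linear pair at H on QP]
2. ∠HPK = 55°  [△KHP]
3. ∠KPQ = 55°  [H on ray PQ]

∠KPQ = 55°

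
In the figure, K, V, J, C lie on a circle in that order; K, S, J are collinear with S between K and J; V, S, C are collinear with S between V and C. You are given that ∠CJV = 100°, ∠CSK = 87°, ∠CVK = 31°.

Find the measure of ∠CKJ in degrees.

∠CKJ = 24°

1. ∠CKV = 80°  [cyclic KVJC, opposite ∠K+∠J]
2. ∠KCV = 69°  [△KVC]
3. ∠CKJ = 24°  [△KSC]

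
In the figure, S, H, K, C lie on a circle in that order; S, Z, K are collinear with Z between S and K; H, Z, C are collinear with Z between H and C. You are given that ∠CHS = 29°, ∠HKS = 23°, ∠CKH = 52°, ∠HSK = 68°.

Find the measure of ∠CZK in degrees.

∠CZK = 83°

1. ∠CKS = 29°  [same arc SC]
2. ∠HCK = 68°  [same arc HK]
3. ∠CZK = 83°  [△KZC]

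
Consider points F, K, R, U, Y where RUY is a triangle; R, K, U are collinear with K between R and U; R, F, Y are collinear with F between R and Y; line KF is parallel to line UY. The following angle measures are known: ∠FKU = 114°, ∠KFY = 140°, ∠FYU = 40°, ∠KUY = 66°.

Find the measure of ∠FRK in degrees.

∠FRK = 74°

1. ∠FKR = 66°  [linear pair at K on RU]
2. ∠KFR = 40°  [linear pair at F on RY]
3. ∠FRK = 74°  [△RKF]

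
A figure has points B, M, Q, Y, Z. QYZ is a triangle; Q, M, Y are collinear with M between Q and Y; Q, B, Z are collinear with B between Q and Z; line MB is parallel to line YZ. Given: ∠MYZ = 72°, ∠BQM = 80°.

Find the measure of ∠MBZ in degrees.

∠MBZ = 152°

1. ∠QYZ = 72°  [M on ray YQ]
2. ∠YQZ = 80°  [M on QY, B on QZ]
3. ∠QZY = 28°  [△QYZ]
4. ∠MBQ = 28°  [MB∥YZ, corresponding at B]
5. ∠MBZ = 152°  [linear pair at B on QZ]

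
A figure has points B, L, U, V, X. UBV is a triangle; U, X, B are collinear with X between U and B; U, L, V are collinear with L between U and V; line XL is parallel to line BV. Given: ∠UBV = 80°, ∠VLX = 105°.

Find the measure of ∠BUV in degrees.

∠BUV = 25°

1. ∠LXU = 80°  [XL∥BV, corresponding at X]
2. ∠ULX = 75°  [linear pair at L on UV]
3. ∠LUX = 25°  [△UXL]
4. ∠BUV = 25°  [X on UB, L on UV]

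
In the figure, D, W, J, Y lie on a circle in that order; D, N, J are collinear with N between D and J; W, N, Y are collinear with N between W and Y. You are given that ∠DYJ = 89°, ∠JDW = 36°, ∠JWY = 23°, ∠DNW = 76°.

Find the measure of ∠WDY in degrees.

1. ∠DWJ = 91°  [cyclic DWJY, opposite ∠W+∠Y]
2. ∠DJW = 53°  [△DWJ]
3. ∠DWY = 68°  [△DNW]
4. ∠DYW = 53°  [same arc DW]
5. ∠WDY = 59°  [△DWY]

∠WDY = 59°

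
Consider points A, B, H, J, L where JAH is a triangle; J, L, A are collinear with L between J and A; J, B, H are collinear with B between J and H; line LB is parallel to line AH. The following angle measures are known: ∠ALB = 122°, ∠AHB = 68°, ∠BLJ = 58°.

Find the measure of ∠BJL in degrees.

1. ∠AHJ = 68°  [B on ray HJ]
2. ∠HAJ = 58°  [LB∥AH, corresponding at L]
3. ∠AJH = 54°  [△JAH]
4. ∠BJL = 54°  [L on JA, B on JH]

∠BJL = 54°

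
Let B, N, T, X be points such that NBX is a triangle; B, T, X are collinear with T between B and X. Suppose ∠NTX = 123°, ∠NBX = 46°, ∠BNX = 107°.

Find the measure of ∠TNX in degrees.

1. ∠BXN = 27°  [△NBX]
2. ∠NXT = 27°  [T on ray XB]
3. ∠TNX = 30°  [△NTX]

∠TNX = 30°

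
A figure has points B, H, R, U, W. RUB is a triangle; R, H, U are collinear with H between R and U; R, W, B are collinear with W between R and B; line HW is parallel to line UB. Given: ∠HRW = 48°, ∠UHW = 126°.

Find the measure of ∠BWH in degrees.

∠BWH = 102°

1. ∠RHW = 54°  [linear pair at H on RU]
2. ∠HWR = 78°  [△RHW]
3. ∠BWH = 102°  [linear pair at W on RB]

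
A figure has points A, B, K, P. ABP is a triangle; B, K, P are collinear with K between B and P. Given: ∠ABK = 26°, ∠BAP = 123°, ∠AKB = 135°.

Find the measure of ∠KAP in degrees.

1. ∠ABP = 26°  [K on ray BP]
2. ∠APB = 31°  [△ABP]
3. ∠AKP = 45°  [linear pair at K on BP]
4. ∠APK = 31°  [K on ray PB]
5. ∠KAP = 104°  [△AKP]

∠KAP = 104°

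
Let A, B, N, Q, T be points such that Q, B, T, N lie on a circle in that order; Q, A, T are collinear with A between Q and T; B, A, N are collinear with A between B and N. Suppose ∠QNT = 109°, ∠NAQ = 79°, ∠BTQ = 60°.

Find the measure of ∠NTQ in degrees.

1. ∠BNQ = 60°  [same arc QB]
2. ∠NQT = 41°  [△QAN]
3. ∠NTQ = 30°  [△QTN]

∠NTQ = 30°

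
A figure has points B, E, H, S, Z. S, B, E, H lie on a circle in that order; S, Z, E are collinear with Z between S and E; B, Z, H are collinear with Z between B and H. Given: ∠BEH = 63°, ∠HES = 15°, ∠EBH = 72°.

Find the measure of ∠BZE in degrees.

∠BZE = 60°

1. ∠BHE = 45°  [△BEH]
2. ∠HBS = 15°  [same arc SH]
3. ∠BSE = 45°  [same arc BE]
4. ∠BZS = 120°  [△SZB]
5. ∠BZE = 60°  [linear pair at Z on SE]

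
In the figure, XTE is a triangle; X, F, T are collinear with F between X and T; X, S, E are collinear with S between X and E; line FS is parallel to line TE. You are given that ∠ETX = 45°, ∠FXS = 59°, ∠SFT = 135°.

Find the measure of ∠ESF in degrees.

1. ∠SFX = 45°  [FS∥TE, corresponding at F]
2. ∠FSX = 76°  [△XFS]
3. ∠ESF = 104°  [linear pair at S on XE]

∠ESF = 104°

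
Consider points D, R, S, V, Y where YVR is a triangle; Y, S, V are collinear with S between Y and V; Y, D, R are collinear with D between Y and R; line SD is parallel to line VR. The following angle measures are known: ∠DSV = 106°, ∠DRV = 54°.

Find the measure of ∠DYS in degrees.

1. ∠DSY = 74°  [linear pair at S on YV]
2. ∠VRY = 54°  [D on ray RY]
3. ∠RVY = 74°  [SD∥VR, corresponding at S]
4. ∠RYV = 52°  [△YVR]
5. ∠DYS = 52°  [S on YV, D on YR]

∠DYS = 52°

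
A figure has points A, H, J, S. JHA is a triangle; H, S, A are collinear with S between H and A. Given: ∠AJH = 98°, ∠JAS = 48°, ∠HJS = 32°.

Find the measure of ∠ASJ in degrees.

1. ∠HAJ = 48°  [S on ray AH]
2. ∠AHJ = 34°  [△JHA]
3. ∠JHS = 34°  [S on ray HA]
4. ∠HSJ = 114°  [△JHS]
5. ∠ASJ = 66°  [linear pair at S on HA]

∠ASJ = 66°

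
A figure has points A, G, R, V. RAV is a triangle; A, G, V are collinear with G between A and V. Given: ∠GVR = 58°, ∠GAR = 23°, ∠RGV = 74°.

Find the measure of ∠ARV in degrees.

1. ∠AVR = 58°  [G on ray VA]
2. ∠RAV = 23°  [G on ray AV]
3. ∠ARV = 99°  [△RAV]

∠ARV = 99°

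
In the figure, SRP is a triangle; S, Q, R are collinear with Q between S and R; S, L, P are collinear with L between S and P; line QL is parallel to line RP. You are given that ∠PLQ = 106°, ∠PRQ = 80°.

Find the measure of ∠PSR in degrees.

∠PSR = 26°

1. ∠QLS = 74°  [linear pair at L on SP]
2. ∠PRS = 80°  [Q on ray RS]
3. ∠RPS = 74°  [QL∥RP, corresponding at L]
4. ∠PSR = 26°  [△SRP]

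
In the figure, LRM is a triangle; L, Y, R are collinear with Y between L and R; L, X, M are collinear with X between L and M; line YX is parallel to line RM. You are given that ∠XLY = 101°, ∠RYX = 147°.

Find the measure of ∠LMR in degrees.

∠LMR = 46°

1. ∠LYX = 33°  [linear pair at Y on LR]
2. ∠LXY = 46°  [△LYX]
3. ∠LMR = 46°  [YX∥RM, corresponding at X]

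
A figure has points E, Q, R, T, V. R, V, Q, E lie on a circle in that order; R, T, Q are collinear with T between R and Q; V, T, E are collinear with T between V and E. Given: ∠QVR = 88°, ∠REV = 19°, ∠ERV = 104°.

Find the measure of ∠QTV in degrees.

1. ∠RQV = 19°  [same arc RV]
2. ∠EVR = 57°  [△RVE]
3. ∠QRV = 73°  [△RVQ]
4. ∠RTV = 50°  [△RTV]
5. ∠QTV = 130°  [linear pair at T on RQ]

∠QTV = 130°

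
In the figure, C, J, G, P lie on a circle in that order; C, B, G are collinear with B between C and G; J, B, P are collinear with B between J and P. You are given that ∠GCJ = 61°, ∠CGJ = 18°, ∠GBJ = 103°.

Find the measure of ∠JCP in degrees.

1. ∠GPJ = 61°  [same arc JG]
2. ∠GJP = 59°  [△JBG]
3. ∠JGP = 60°  [△JGP]
4. ∠JCP = 120°  [cyclic CJGP, opposite ∠C+∠G]

∠JCP = 120°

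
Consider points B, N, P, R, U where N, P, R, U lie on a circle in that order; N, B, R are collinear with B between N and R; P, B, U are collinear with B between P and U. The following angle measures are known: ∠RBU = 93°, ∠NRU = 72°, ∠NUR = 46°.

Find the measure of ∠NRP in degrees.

∠NRP = 31°

1. ∠NBP = 93°  [vertical angles at B]
2. ∠NPU = 72°  [same arc NU]
3. ∠NPR = 134°  [cyclic NPRU, opposite ∠P+∠U]
4. ∠PNR = 15°  [△NBP]
5. ∠NRP = 31°  [△NPR]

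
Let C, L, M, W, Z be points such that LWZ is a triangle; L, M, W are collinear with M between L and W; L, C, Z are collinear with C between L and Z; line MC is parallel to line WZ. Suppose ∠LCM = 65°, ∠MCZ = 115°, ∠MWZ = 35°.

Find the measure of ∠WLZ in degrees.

∠WLZ = 80°

1. ∠LZW = 65°  [MC∥WZ, corresponding at C]
2. ∠LWZ = 35°  [M on ray WL]
3. ∠WLZ = 80°  [△LWZ]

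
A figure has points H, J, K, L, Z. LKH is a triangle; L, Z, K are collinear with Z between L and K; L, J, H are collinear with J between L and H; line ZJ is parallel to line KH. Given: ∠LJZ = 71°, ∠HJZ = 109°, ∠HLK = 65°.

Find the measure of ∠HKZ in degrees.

1. ∠KHL = 71°  [ZJ∥KH, corresponding at J]
2. ∠HKL = 44°  [△LKH]
3. ∠HKZ = 44°  [Z on ray KL]

∠HKZ = 44°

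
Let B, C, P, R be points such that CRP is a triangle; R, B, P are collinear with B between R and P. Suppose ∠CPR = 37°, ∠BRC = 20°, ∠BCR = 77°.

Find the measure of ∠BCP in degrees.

1. ∠BPC = 37°  [B on ray PR]
2. ∠CBR = 83°  [△CRB]
3. ∠CBP = 97°  [linear pair at B on RP]
4. ∠BCP = 46°  [△CBP]

∠BCP = 46°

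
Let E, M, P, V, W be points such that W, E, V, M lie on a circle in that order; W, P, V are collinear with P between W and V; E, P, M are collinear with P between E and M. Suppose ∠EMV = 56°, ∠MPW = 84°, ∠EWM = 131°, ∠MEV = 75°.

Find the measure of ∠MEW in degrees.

∠MEW = 28°

1. ∠EWV = 56°  [same arc EV]
2. ∠EPV = 84°  [vertical angles at P]
3. ∠EPW = 96°  [linear pair at P on WV]
4. ∠MEW = 28°  [△WPE]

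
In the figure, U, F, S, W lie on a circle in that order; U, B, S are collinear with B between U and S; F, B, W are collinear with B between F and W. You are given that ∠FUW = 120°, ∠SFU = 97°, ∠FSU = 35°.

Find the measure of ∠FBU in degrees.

1. ∠FUS = 48°  [△UFS]
2. ∠FWU = 35°  [same arc UF]
3. ∠UFW = 25°  [△UFW]
4. ∠FBU = 107°  [△UBF]

∠FBU = 107°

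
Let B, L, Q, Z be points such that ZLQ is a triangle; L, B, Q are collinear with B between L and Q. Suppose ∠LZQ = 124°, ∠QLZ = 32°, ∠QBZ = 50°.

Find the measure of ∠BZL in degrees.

1. ∠BLZ = 32°  [B on ray LQ]
2. ∠LBZ = 130°  [linear pair at B on LQ]
3. ∠BZL = 18°  [△ZLB]

∠BZL = 18°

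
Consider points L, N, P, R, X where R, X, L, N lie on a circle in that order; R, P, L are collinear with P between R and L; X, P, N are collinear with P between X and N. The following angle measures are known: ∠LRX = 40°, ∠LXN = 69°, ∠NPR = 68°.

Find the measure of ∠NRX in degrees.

1. ∠LNX = 40°  [same arc XL]
2. ∠NLX = 71°  [△XLN]
3. ∠NRX = 109°  [cyclic RXLN, opposite ∠R+∠L]

∠NRX = 109°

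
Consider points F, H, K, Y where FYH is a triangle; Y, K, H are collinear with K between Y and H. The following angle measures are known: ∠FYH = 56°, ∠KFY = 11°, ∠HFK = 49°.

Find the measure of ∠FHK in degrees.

∠FHK = 64°

1. ∠FYK = 56°  [K on ray YH]
2. ∠FKY = 113°  [△FYK]
3. ∠FKH = 67°  [linear pair at K on YH]
4. ∠FHK = 64°  [△FKH]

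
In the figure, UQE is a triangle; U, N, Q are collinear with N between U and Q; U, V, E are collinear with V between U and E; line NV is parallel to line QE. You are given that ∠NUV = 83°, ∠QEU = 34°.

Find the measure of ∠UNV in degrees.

1. ∠EUQ = 83°  [N on UQ, V on UE]
2. ∠EQU = 63°  [△UQE]
3. ∠UNV = 63°  [NV∥QE, corresponding at N]

∠UNV = 63°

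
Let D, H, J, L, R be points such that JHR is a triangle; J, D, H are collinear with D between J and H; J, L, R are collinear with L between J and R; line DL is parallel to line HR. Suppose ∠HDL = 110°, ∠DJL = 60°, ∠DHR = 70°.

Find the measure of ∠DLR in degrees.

1. ∠JDL = 70°  [linear pair at D on JH]
2. ∠DLJ = 50°  [△JDL]
3. ∠DLR = 130°  [linear pair at L on JR]

∠DLR = 130°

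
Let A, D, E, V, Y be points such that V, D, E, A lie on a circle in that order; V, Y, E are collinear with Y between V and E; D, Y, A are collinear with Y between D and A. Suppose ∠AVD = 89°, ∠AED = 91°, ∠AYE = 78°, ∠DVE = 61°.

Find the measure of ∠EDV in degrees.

1. ∠DYV = 78°  [vertical angles at Y]
2. ∠DAE = 61°  [same arc DE]
3. ∠DYE = 102°  [linear pair at Y on VE]
4. ∠ADE = 28°  [△DEA]
5. ∠DEV = 50°  [△DYE]
6. ∠EDV = 69°  [△VDE]

∠EDV = 69°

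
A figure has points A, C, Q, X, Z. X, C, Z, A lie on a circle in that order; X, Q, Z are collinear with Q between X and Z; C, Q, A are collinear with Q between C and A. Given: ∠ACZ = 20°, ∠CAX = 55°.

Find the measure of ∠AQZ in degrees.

∠AQZ = 75°

1. ∠AXZ = 20°  [same arc ZA]
2. ∠AQX = 105°  [△XQA]
3. ∠AQZ = 75°  [linear pair at Q on XZ]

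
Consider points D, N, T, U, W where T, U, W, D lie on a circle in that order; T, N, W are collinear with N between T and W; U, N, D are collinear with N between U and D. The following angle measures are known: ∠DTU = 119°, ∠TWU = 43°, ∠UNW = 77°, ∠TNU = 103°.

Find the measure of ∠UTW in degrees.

∠UTW = 59°

1. ∠DWU = 61°  [cyclic TUWD, opposite ∠T+∠W]
2. ∠DUW = 60°  [△UNW]
3. ∠UDW = 59°  [△UWD]
4. ∠UTW = 59°  [same arc UW]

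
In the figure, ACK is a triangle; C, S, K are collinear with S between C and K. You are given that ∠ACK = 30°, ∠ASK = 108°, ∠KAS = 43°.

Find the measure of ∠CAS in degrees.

1. ∠ACS = 30°  [S on ray CK]
2. ∠ASC = 72°  [linear pair at S on CK]
3. ∠CAS = 78°  [△ACS]

∠CAS = 78°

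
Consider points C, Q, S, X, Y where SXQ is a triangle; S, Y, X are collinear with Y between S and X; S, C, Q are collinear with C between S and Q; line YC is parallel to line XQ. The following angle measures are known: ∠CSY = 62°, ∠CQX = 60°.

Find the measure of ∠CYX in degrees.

∠CYX = 122°

1. ∠QSX = 62°  [Y on SX, C on SQ]
2. ∠SQX = 60°  [C on ray QS]
3. ∠QXS = 58°  [△SXQ]
4. ∠CYS = 58°  [YC∥XQ, corresponding at Y]
5. ∠CYX = 122°  [linear pair at Y on SX]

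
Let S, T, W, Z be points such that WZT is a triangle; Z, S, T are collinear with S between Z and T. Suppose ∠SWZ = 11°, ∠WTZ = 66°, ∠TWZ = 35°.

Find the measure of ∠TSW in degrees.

∠TSW = 90°

1. ∠TZW = 79°  [△WZT]
2. ∠SZW = 79°  [S on ray ZT]
3. ∠WSZ = 90°  [△WZS]
4. ∠TSW = 90°  [linear pair at S on ZT]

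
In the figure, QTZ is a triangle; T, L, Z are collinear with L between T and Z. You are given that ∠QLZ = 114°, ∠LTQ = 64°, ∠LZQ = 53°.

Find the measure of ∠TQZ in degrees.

1. ∠QTZ = 64°  [L on ray TZ]
2. ∠QZT = 53°  [L on ray ZT]
3. ∠TQZ = 63°  [△QTZ]

∠TQZ = 63°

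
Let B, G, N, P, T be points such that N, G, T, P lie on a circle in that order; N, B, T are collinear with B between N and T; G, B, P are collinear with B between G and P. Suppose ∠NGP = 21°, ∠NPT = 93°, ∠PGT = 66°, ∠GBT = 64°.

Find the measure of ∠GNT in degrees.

1. ∠NGT = 87°  [cyclic NGTP, opposite ∠G+∠P]
2. ∠GTN = 50°  [△GBT]
3. ∠GNT = 43°  [△NGT]

∠GNT = 43°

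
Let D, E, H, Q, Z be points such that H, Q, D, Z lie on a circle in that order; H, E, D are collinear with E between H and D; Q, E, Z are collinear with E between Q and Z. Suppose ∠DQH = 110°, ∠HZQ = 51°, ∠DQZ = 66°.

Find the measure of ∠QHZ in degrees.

1. ∠DZH = 70°  [cyclic HQDZ, opposite ∠Q+∠Z]
2. ∠DHZ = 66°  [same arc DZ]
3. ∠HDZ = 44°  [△HDZ]
4. ∠HQZ = 44°  [same arc HZ]
5. ∠QHZ = 85°  [△HQZ]

∠QHZ = 85°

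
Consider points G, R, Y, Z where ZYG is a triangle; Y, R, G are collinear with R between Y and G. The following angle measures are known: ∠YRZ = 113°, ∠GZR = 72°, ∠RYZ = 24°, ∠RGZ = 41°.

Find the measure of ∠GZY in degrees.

∠GZY = 115°

1. ∠GYZ = 24°  [R on ray YG]
2. ∠YGZ = 41°  [R on ray GY]
3. ∠GZY = 115°  [△ZYG]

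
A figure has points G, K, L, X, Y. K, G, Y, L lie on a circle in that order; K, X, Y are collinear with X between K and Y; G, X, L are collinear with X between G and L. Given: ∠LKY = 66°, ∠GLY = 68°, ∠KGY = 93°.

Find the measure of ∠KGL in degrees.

1. ∠LGY = 66°  [same arc YL]
2. ∠GKY = 68°  [same arc GY]
3. ∠GYL = 46°  [△GYL]
4. ∠GYK = 19°  [△KGY]
5. ∠GKL = 134°  [cyclic KGYL, opposite ∠K+∠Y]
6. ∠GLK = 19°  [same arc KG]
7. ∠KGL = 27°  [△KGL]

∠KGL = 27°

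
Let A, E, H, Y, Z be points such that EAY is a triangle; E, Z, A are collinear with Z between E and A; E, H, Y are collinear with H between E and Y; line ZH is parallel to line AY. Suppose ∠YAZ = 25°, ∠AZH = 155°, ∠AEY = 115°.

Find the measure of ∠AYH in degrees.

1. ∠EAY = 25°  [Z on ray AE]
2. ∠AYE = 40°  [△EAY]
3. ∠AYH = 40°  [H on ray YE]

∠AYH = 40°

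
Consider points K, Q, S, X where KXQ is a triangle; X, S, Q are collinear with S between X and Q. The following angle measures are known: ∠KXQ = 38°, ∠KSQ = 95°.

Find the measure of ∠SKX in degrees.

∠SKX = 57°

1. ∠KXS = 38°  [S on ray XQ]
2. ∠KSX = 85°  [linear pair at S on XQ]
3. ∠SKX = 57°  [△KXS]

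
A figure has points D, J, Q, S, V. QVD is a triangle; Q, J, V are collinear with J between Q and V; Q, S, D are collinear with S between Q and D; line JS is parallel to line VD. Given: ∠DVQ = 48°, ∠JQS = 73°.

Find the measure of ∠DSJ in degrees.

∠DSJ = 121°

1. ∠QJS = 48°  [JS∥VD, corresponding at J]
2. ∠JSQ = 59°  [△QJS]
3. ∠DSJ = 121°  [linear pair at S on QD]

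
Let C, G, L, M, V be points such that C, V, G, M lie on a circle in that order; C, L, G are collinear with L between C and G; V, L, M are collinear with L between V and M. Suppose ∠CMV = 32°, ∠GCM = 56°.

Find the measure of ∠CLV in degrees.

∠CLV = 88°

1. ∠CGV = 32°  [same arc CV]
2. ∠GVM = 56°  [same arc GM]
3. ∠GLV = 92°  [△VLG]
4. ∠CLV = 88°  [linear pair at L on CG]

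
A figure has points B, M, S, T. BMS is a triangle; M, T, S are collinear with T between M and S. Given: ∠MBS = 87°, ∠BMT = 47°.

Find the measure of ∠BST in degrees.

1. ∠BMS = 47°  [T on ray MS]
2. ∠BSM = 46°  [△BMS]
3. ∠BST = 46°  [T on ray SM]

∠BST = 46°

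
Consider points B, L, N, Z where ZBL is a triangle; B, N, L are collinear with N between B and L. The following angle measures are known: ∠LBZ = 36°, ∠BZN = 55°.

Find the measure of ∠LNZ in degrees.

1. ∠NBZ = 36°  [N on ray BL]
2. ∠BNZ = 89°  [△ZBN]
3. ∠LNZ = 91°  [linear pair at N on BL]

∠LNZ = 91°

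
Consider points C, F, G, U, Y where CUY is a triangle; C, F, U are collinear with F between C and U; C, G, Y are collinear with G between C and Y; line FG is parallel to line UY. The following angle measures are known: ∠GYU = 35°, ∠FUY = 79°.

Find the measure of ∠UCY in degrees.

1. ∠CYU = 35°  [G on ray YC]
2. ∠CUY = 79°  [F on ray UC]
3. ∠UCY = 66°  [△CUY]

∠UCY = 66°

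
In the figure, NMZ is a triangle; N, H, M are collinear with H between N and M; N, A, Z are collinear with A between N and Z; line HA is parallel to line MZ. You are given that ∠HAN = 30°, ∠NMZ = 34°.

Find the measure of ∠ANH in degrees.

∠ANH = 116°

1. ∠MZN = 30°  [HA∥MZ, corresponding at A]
2. ∠MNZ = 116°  [△NMZ]
3. ∠ANH = 116°  [H on NM, A on NZ]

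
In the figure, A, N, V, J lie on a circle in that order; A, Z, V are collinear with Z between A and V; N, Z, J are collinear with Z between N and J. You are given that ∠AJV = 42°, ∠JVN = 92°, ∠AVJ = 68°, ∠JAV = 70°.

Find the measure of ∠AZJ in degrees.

∠AZJ = 86°

1. ∠JAN = 88°  [cyclic ANVJ, opposite ∠A+∠V]
2. ∠ANJ = 68°  [same arc AJ]
3. ∠AJN = 24°  [△ANJ]
4. ∠AZJ = 86°  [△AZJ]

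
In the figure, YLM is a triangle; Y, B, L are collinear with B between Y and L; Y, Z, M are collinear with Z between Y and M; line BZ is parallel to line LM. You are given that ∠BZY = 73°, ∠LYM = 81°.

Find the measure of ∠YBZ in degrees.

∠YBZ = 26°

1. ∠LMY = 73°  [BZ∥LM, corresponding at Z]
2. ∠MLY = 26°  [△YLM]
3. ∠YBZ = 26°  [BZ∥LM, corresponding at B]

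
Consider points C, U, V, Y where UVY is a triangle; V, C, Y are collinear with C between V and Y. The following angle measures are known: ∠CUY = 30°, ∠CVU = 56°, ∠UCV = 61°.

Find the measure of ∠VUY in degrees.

1. ∠UVY = 56°  [C on ray VY]
2. ∠UCY = 119°  [linear pair at C on VY]
3. ∠CYU = 31°  [△UCY]
4. ∠UYV = 31°  [C on ray YV]
5. ∠VUY = 93°  [△UVY]

∠VUY = 93°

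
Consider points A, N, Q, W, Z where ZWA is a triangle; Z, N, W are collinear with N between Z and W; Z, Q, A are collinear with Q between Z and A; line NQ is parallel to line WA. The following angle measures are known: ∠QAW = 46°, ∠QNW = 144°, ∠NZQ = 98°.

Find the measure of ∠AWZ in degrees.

∠AWZ = 36°

1. ∠WAZ = 46°  [Q on ray AZ]
2. ∠AZW = 98°  [N on ZW, Q on ZA]
3. ∠AWZ = 36°  [△ZWA]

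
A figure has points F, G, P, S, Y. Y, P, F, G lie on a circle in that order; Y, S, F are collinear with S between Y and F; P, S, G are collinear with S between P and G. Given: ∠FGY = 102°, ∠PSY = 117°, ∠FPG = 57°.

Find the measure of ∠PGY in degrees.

1. ∠FSG = 117°  [vertical angles at S]
2. ∠FYG = 57°  [same arc FG]
3. ∠GSY = 63°  [linear pair at S on YF]
4. ∠PGY = 60°  [△YSG]

∠PGY = 60°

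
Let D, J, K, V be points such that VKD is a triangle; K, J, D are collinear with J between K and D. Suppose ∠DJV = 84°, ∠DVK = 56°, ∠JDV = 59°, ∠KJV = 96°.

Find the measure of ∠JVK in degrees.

∠JVK = 19°

1. ∠KDV = 59°  [J on ray DK]
2. ∠DKV = 65°  [△VKD]
3. ∠JKV = 65°  [J on ray KD]
4. ∠JVK = 19°  [△VKJ]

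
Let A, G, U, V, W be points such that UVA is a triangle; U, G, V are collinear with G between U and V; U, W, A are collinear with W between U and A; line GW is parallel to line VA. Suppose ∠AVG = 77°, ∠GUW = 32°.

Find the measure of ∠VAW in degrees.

∠VAW = 71°

1. ∠AVU = 77°  [G on ray VU]
2. ∠AUV = 32°  [G on UV, W on UA]
3. ∠UAV = 71°  [△UVA]
4. ∠VAW = 71°  [W on ray AU]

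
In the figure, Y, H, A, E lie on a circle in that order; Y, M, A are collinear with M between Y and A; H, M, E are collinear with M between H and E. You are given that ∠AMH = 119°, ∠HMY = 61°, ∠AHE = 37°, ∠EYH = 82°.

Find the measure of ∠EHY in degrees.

∠EHY = 74°

1. ∠EMY = 119°  [vertical angles at M]
2. ∠AYE = 37°  [same arc AE]
3. ∠HEY = 24°  [△YME]
4. ∠EHY = 74°  [△YHE]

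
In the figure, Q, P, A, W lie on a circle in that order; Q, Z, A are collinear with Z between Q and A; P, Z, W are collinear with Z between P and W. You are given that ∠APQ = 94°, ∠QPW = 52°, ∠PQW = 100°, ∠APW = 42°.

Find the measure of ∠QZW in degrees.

∠QZW = 110°

1. ∠PWQ = 28°  [△QPW]
2. ∠AQW = 42°  [same arc AW]
3. ∠QZW = 110°  [△QZW]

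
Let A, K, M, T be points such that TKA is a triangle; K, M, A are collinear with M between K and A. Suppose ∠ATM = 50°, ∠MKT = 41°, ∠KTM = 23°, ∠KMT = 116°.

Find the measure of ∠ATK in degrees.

∠ATK = 73°

1. ∠AKT = 41°  [M on ray KA]
2. ∠AMT = 64°  [linear pair at M on KA]
3. ∠MAT = 66°  [△TMA]
4. ∠KAT = 66°  [M on ray AK]
5. ∠ATK = 73°  [△TKA]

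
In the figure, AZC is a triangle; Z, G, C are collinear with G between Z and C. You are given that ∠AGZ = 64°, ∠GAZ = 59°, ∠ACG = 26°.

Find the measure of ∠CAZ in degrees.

1. ∠AZG = 57°  [△AZG]
2. ∠ACZ = 26°  [G on ray CZ]
3. ∠AZC = 57°  [G on ray ZC]
4. ∠CAZ = 97°  [△AZC]

∠CAZ = 97°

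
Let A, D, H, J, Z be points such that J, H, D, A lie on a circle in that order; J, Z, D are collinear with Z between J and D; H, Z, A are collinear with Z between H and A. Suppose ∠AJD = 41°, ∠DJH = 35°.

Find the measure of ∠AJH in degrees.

1. ∠AHD = 41°  [same arc DA]
2. ∠DAH = 35°  [same arc HD]
3. ∠ADH = 104°  [△HDA]
4. ∠AJH = 76°  [cyclic JHDA, opposite ∠J+∠D]

∠AJH = 76°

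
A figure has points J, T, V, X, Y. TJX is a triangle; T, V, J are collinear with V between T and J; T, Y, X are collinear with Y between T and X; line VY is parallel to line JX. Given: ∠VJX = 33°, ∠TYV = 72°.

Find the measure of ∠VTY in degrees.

1. ∠TJX = 33°  [V on ray JT]
2. ∠JXT = 72°  [VY∥JX, corresponding at Y]
3. ∠JTX = 75°  [△TJX]
4. ∠VTY = 75°  [V on TJ, Y on TX]

∠VTY = 75°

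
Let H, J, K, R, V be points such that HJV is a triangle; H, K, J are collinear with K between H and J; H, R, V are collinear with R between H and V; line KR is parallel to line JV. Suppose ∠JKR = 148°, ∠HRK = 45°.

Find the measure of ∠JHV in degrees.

1. ∠HKR = 32°  [linear pair at K on HJ]
2. ∠KHR = 103°  [△HKR]
3. ∠JHV = 103°  [K on HJ, R on HV]

∠JHV = 103°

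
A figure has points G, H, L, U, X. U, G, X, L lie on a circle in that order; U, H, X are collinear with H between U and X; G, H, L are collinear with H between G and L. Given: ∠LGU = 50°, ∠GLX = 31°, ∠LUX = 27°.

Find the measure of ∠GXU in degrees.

1. ∠LXU = 50°  [same arc UL]
2. ∠GUX = 31°  [same arc GX]
3. ∠ULX = 103°  [△UXL]
4. ∠UGX = 77°  [cyclic UGXL, opposite ∠G+∠L]
5. ∠GXU = 72°  [△UGX]

∠GXU = 72°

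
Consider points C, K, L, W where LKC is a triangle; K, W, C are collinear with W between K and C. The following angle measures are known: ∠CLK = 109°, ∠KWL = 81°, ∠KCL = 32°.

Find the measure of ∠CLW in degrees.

∠CLW = 49°

1. ∠CWL = 99°  [linear pair at W on KC]
2. ∠LCW = 32°  [W on ray CK]
3. ∠CLW = 49°  [△LWC]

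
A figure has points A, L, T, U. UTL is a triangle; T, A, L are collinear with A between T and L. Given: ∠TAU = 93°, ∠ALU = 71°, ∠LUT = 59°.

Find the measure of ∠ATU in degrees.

1. ∠TLU = 71°  [A on ray LT]
2. ∠LTU = 50°  [△UTL]
3. ∠ATU = 50°  [A on ray TL]

∠ATU = 50°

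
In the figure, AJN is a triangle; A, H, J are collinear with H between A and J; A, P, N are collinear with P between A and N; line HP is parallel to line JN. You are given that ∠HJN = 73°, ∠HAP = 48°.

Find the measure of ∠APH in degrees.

1. ∠AJN = 73°  [H on ray JA]
2. ∠JAN = 48°  [H on AJ, P on AN]
3. ∠ANJ = 59°  [△AJN]
4. ∠APH = 59°  [HP∥JN, corresponding at P]

∠APH = 59°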